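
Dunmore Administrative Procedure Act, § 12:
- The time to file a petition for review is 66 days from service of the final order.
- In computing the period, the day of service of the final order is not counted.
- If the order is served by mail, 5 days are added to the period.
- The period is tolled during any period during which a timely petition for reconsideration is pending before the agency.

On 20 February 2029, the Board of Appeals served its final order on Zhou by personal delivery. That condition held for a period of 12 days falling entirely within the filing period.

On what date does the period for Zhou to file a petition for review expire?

May 9, 2029

66 days after 20 February 2029 is April 27, 2029.
Service was not by mail, so no mail extension applies.
Tolling adds 12 days: April 27, 2029 + 12 days = May 9, 2029.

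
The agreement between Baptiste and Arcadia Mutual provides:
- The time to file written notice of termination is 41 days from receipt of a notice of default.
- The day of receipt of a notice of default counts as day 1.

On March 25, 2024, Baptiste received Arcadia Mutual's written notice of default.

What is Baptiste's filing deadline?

Counting March 25, 2024 as day 1, day 41 is May 4, 2024.

May 4, 2024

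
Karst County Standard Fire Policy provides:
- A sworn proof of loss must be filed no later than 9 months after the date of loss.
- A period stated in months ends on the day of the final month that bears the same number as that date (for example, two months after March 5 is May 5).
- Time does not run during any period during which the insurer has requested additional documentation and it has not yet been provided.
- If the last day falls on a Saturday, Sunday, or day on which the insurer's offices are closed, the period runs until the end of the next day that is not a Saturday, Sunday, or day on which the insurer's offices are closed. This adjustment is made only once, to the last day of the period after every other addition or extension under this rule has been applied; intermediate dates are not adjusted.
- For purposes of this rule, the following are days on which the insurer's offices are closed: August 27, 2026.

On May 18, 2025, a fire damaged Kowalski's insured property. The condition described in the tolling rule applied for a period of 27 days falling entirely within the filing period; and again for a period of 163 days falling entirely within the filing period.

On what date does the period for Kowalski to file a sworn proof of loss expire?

August 28, 2026

9 months after May 18, 2025 is February 18, 2026.
Tolling adds 27 days: February 18, 2026 + 27 days = March 17, 2026.
Tolling adds 163 days: March 17, 2026 + 163 days = August 27, 2026.
August 27, 2026 is a listed holiday. The next qualifying day is August 28, 2026.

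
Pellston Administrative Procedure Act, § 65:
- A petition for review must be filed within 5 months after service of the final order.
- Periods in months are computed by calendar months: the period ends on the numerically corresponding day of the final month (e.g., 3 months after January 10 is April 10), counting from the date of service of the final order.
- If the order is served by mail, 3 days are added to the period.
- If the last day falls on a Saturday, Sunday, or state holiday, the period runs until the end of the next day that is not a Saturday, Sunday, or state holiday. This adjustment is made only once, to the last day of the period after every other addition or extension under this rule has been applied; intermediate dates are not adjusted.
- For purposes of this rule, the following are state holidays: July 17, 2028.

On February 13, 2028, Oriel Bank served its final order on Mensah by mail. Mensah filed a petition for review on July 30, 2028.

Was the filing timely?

5 months after February 13, 2028 is July 13, 2028.
Service was by mail, adding 3 days: July 13, 2028 + 3 days = July 16, 2028.
July 16, 2028 is Sunday; July 17, 2028 is a listed holiday. The next qualifying day is July 18, 2028.
The deadline is July 18, 2028; the filing on July 30, 2028 is after that date.

No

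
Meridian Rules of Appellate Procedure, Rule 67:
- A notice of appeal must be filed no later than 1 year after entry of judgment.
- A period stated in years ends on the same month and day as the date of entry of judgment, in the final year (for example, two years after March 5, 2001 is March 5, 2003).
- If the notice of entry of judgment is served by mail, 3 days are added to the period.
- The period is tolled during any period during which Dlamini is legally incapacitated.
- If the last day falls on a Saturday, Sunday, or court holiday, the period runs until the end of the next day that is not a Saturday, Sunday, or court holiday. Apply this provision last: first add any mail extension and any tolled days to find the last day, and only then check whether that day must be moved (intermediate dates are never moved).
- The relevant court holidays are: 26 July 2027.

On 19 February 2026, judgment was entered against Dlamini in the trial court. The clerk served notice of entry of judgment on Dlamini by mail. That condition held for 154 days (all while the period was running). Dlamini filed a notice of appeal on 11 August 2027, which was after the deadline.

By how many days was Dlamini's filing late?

1 year after 19 February 2026 is February 19, 2027.
Service was by mail, adding 3 days: February 19, 2027 + 3 days = February 22, 2027.
Tolling adds 154 days: February 22, 2027 + 154 days = July 26, 2027.
July 26, 2027 is a listed holiday. The next qualifying day is July 27, 2027.
The deadline is July 27, 2027; from July 27, 2027 to August 11, 2027 is 15 days.

15 days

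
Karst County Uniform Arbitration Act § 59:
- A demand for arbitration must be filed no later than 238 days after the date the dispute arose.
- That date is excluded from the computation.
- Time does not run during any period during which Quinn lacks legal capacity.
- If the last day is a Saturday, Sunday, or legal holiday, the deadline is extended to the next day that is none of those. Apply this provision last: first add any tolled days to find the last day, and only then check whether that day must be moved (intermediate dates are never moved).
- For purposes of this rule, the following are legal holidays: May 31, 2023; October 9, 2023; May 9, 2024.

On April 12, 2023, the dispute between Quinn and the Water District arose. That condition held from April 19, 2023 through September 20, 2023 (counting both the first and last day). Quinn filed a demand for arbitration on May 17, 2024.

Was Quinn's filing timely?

238 days after April 12, 2023 is December 6, 2023.
From April 19, 2023 through September 20, 2023 inclusive is 155 days; tolling adds 155 days: December 6, 2023 + 155 days = May 9, 2024.
May 9, 2024 is a listed holiday. The next qualifying day is May 10, 2024.
The deadline is May 10, 2024; the filing on May 17, 2024 is after that date.

No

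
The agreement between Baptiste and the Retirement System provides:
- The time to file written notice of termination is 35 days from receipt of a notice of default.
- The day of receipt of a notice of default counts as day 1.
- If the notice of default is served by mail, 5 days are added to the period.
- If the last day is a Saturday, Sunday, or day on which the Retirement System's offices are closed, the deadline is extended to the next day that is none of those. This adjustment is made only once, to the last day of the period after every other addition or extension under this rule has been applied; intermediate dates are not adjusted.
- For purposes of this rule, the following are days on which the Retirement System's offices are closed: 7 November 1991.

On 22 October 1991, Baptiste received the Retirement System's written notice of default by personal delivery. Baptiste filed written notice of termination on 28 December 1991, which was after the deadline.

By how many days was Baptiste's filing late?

Counting 22 October 1991 as day 1, day 35 is November 25, 1991.
Service was not by mail, so no mail extension applies.
November 25, 1991 is a Monday and not a day on which the Retirement System's offices are closed, so no extension applies.
The deadline is November 25, 1991; from November 25, 1991 to December 28, 1991 is 33 days.

33 days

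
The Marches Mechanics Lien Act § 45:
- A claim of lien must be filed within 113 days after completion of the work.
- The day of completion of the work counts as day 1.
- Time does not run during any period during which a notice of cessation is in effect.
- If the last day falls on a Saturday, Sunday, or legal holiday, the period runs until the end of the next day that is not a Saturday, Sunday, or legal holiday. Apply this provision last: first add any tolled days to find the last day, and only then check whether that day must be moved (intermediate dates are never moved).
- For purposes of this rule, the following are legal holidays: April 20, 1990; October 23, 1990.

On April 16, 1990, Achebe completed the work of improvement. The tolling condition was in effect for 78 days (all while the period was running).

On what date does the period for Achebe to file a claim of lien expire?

October 24, 1990

Counting April 16, 1990 as day 1, day 113 is August 6, 1990.
Tolling adds 78 days: August 6, 1990 + 78 days = October 23, 1990.
October 23, 1990 is a listed holiday. The next qualifying day is October 24, 1990.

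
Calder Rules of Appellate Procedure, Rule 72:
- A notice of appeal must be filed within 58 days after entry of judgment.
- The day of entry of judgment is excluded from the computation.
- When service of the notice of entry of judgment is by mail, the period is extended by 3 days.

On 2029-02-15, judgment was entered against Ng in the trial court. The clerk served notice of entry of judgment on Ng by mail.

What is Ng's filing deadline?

April 17, 2029

58 days after 2029-02-15 is April 14, 2029.
Service was by mail, adding 3 days: April 14, 2029 + 3 days = April 17, 2029.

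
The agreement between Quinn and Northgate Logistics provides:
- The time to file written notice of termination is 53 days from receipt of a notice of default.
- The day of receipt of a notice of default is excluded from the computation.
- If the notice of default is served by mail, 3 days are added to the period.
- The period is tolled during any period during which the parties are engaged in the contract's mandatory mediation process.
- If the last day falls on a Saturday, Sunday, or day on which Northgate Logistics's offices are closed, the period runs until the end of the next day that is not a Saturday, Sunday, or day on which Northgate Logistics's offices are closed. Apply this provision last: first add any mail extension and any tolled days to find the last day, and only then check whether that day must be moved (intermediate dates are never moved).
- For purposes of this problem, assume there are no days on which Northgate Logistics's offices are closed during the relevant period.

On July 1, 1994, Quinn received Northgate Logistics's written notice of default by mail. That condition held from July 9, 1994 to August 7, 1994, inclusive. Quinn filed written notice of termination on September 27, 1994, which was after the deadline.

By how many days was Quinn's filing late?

53 days after July 1, 1994 is August 23, 1994.
Service was by mail, adding 3 days: August 23, 1994 + 3 days = August 26, 1994.
From July 9, 1994 through August 7, 1994 inclusive is 30 days; tolling adds 30 days: August 26, 1994 + 30 days = September 25, 1994.
September 25, 1994 is Sunday. The next qualifying day is September 26, 1994.
The deadline is September 26, 1994; from September 26, 1994 to September 27, 1994 is 1 days.

1 day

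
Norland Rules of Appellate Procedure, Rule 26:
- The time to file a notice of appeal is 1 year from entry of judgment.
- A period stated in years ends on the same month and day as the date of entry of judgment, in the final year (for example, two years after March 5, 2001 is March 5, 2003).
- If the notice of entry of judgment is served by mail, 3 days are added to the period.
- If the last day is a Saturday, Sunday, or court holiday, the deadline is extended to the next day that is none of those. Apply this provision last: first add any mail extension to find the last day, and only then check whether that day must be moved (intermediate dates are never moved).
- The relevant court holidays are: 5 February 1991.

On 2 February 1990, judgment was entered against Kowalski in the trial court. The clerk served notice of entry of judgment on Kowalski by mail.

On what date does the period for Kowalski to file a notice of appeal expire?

1 year after 2 February 1990 is February 2, 1991.
Service was by mail, adding 3 days: February 2, 1991 + 3 days = February 5, 1991.
February 5, 1991 is a listed holiday. The next qualifying day is February 6, 1991.

February 6, 1991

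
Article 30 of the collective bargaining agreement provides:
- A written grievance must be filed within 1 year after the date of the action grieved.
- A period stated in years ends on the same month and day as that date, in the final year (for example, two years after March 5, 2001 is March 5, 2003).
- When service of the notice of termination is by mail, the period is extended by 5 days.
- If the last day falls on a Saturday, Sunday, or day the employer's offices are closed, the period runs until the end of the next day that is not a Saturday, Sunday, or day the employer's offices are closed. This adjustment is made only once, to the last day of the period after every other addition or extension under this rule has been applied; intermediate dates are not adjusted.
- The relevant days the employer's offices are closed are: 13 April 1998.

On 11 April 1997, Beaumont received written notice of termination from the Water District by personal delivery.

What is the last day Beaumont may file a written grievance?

April 14, 1998

1 year after 11 April 1997 is April 11, 1998.
Service was not by mail, so no mail extension applies.
April 11, 1998 is Saturday; April 12, 1998 is Sunday; April 13, 1998 is a listed holiday. The next qualifying day is April 14, 1998.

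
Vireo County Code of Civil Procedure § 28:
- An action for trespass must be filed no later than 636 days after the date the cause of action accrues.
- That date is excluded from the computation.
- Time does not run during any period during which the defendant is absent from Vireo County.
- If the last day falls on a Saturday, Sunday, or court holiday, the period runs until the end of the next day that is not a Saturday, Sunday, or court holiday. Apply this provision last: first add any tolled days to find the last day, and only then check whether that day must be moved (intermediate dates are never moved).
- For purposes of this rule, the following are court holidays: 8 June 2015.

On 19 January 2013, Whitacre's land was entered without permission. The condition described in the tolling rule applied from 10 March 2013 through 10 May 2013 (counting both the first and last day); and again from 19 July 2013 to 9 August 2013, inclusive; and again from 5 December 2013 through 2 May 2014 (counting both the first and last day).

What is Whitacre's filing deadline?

June 9, 2015

636 days after 19 January 2013 is October 17, 2014.
From March 10, 2013 through May 10, 2013 inclusive is 62 days; tolling adds 62 days: October 17, 2014 + 62 days = December 18, 2014.
From July 19, 2013 through August 9, 2013 inclusive is 22 days; tolling adds 22 days: December 18, 2014 + 22 days = January 9, 2015.
From December 5, 2013 through May 2, 2014 inclusive is 149 days; tolling adds 149 days: January 9, 2015 + 149 days = June 7, 2015.
June 7, 2015 is Sunday; June 8, 2015 is a listed holiday. The next qualifying day is June 9, 2015.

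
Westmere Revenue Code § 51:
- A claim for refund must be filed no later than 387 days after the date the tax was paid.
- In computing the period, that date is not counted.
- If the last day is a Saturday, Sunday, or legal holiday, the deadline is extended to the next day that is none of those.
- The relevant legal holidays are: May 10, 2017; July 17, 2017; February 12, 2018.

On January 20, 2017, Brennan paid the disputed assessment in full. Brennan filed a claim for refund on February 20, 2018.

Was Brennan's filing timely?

387 days after January 20, 2017 is February 11, 2018.
February 11, 2018 is Sunday; February 12, 2018 is a listed holiday. The next qualifying day is February 13, 2018.
The deadline is February 13, 2018; the filing on February 20, 2018 is after that date.

No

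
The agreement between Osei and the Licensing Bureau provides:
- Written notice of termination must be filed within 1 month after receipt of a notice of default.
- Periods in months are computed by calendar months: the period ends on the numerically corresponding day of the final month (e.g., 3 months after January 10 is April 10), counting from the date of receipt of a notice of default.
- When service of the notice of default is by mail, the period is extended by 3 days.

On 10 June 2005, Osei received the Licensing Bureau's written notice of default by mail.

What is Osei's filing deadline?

July 13, 2005

1 month after 10 June 2005 is July 10, 2005.
Service was by mail, adding 3 days: July 10, 2005 + 3 days = July 13, 2005.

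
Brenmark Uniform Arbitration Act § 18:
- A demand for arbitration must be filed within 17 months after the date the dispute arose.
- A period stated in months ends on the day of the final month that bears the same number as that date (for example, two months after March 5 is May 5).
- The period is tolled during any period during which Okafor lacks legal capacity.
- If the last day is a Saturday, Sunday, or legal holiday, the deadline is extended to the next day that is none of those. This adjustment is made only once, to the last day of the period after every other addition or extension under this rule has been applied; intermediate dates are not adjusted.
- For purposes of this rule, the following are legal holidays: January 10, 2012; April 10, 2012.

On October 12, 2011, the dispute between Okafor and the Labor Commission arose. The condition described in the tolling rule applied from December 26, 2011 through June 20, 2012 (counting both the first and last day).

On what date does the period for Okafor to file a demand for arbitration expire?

September 6, 2013

17 months after October 12, 2011 is March 12, 2013.
From December 26, 2011 through June 20, 2012 inclusive is 178 days; tolling adds 178 days: March 12, 2013 + 178 days = September 6, 2013.
September 6, 2013 is a Friday and not a legal holiday, so no extension applies.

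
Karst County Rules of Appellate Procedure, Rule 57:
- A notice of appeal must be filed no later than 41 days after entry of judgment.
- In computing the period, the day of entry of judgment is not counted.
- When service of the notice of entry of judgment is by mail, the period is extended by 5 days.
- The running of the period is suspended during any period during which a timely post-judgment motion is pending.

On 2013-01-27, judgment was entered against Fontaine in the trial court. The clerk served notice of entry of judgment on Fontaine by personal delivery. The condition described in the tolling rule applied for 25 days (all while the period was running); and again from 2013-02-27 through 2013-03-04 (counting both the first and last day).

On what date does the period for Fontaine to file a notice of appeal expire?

41 days after 2013-01-27 is March 9, 2013.
Service was not by mail, so no mail extension applies.
Tolling adds 25 days: March 9, 2013 + 25 days = April 3, 2013.
From February 27, 2013 through March 4, 2013 inclusive is 6 days; tolling adds 6 days: April 3, 2013 + 6 days = April 9, 2013.

April 9, 2013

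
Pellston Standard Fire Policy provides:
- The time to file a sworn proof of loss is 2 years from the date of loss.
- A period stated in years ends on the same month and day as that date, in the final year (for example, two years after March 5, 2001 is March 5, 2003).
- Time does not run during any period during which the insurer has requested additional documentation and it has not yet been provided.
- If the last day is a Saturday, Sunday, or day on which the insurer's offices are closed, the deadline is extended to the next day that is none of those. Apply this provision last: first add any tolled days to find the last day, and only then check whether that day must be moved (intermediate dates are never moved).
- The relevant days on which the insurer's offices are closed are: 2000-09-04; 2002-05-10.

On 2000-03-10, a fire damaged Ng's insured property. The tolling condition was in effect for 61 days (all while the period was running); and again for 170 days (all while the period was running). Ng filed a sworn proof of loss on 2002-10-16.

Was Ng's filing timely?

Yes

2 years after 2000-03-10 is March 10, 2002.
Tolling adds 61 days: March 10, 2002 + 61 days = May 10, 2002.
Tolling adds 170 days: May 10, 2002 + 170 days = October 27, 2002.
October 27, 2002 is Sunday. The next qualifying day is October 28, 2002.
The deadline is October 28, 2002; the filing on October 16, 2002 is on or before that date.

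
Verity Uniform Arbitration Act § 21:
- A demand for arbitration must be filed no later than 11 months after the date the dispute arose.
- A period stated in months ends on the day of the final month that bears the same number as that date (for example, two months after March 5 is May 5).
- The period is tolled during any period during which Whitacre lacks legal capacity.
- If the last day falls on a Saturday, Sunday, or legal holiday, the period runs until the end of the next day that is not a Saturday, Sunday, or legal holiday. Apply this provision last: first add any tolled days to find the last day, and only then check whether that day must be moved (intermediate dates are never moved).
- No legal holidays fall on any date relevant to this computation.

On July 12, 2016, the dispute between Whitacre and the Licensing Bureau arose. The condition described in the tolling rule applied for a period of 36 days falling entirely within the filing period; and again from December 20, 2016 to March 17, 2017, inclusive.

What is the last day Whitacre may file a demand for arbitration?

11 months after July 12, 2016 is June 12, 2017.
Tolling adds 36 days: June 12, 2017 + 36 days = July 18, 2017.
From December 20, 2016 through March 17, 2017 inclusive is 88 days; tolling adds 88 days: July 18, 2017 + 88 days = October 14, 2017.
October 14, 2017 is Saturday; October 15, 2017 is Sunday. The next qualifying day is October 16, 2017.

October 16, 2017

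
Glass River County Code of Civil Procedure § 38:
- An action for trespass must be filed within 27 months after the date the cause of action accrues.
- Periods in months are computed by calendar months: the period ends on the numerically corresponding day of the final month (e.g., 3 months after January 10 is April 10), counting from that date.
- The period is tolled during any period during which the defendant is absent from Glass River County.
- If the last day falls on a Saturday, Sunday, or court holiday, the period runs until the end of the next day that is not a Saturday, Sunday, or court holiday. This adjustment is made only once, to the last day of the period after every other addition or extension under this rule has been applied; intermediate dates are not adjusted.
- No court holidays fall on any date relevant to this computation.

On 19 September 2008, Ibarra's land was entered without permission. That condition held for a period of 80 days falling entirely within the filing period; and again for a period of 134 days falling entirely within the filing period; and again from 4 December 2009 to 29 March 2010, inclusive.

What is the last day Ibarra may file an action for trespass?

November 14, 2011

27 months after 19 September 2008 is December 19, 2010.
Tolling adds 80 days: December 19, 2010 + 80 days = March 9, 2011.
Tolling adds 134 days: March 9, 2011 + 134 days = July 21, 2011.
From December 4, 2009 through March 29, 2010 inclusive is 116 days; tolling adds 116 days: July 21, 2011 + 116 days = November 14, 2011.
November 14, 2011 is a Monday and not a court holiday, so no extension applies.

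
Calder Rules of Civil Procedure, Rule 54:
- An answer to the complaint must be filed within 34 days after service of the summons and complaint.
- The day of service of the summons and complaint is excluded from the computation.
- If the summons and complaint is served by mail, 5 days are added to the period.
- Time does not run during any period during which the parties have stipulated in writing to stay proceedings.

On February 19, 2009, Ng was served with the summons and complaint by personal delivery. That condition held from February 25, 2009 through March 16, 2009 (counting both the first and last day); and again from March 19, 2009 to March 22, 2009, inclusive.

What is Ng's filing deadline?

April 18, 2009

34 days after February 19, 2009 is March 25, 2009.
Service was not by mail, so no mail extension applies.
From February 25, 2009 through March 16, 2009 inclusive is 20 days; tolling adds 20 days: March 25, 2009 + 20 days = April 14, 2009.
From March 19, 2009 through March 22, 2009 inclusive is 4 days; tolling adds 4 days: April 14, 2009 + 4 days = April 18, 2009.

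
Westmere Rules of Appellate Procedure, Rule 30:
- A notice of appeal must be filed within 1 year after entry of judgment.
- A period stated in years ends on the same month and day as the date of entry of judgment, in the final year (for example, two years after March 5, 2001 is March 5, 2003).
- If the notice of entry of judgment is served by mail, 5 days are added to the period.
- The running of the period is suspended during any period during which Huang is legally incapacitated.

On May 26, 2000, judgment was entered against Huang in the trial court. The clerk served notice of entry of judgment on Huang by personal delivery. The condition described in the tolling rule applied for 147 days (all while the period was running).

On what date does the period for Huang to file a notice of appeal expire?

1 year after May 26, 2000 is May 26, 2001.
Service was not by mail, so no mail extension applies.
Tolling adds 147 days: May 26, 2001 + 147 days = October 20, 2001.

October 20, 2001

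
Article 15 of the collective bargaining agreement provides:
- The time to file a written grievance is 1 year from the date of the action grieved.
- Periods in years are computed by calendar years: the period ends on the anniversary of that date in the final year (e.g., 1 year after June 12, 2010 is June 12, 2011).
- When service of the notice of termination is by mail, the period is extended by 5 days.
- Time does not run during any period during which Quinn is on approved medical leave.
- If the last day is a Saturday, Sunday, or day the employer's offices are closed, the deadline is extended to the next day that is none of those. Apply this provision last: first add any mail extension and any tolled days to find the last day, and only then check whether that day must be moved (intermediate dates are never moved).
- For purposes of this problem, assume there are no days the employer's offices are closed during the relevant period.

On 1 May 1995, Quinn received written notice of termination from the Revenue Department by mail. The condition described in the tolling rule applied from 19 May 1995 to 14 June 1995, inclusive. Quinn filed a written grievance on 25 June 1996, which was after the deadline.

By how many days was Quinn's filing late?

1 year after 1 May 1995 is May 1, 1996.
Service was by mail, adding 5 days: May 1, 1996 + 5 days = May 6, 1996.
From May 19, 1995 through June 14, 1995 inclusive is 27 days; tolling adds 27 days: May 6, 1996 + 27 days = June 2, 1996.
June 2, 1996 is Sunday. The next qualifying day is June 3, 1996.
The deadline is June 3, 1996; from June 3, 1996 to June 25, 1996 is 22 days.

22 days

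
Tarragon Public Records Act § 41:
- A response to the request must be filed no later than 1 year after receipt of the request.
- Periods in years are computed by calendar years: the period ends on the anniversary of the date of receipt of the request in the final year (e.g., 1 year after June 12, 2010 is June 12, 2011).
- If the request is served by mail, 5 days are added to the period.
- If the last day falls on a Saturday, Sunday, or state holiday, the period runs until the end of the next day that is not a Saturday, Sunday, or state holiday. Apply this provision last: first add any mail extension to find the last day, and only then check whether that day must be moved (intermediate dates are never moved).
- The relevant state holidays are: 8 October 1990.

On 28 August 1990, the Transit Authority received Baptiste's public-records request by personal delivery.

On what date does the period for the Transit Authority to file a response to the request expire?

August 28, 1991

1 year after 28 August 1990 is August 28, 1991.
Service was not by mail, so no mail extension applies.
August 28, 1991 is a Wednesday and not a state holiday, so no extension applies.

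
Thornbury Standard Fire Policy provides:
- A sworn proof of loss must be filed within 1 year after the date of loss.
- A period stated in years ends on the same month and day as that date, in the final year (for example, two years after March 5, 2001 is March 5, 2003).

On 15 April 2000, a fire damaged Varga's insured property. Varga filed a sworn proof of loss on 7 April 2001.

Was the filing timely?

1 year after 15 April 2000 is April 15, 2001.
The deadline is April 15, 2001; the filing on April 7, 2001 is on or before that date.

Yes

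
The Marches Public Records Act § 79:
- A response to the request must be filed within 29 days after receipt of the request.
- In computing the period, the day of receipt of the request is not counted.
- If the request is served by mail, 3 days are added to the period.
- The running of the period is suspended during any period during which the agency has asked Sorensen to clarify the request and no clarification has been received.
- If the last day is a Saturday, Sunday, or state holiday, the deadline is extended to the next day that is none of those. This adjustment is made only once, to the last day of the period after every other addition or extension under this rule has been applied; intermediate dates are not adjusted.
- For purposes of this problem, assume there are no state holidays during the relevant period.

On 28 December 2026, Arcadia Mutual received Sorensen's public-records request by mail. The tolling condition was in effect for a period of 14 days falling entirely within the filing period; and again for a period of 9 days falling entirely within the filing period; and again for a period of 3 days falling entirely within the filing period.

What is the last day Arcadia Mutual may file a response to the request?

29 days after 28 December 2026 is January 26, 2027.
Service was by mail, adding 3 days: January 26, 2027 + 3 days = January 29, 2027.
Tolling adds 14 days: January 29, 2027 + 14 days = February 12, 2027.
Tolling adds 9 days: February 12, 2027 + 9 days = February 21, 2027.
Tolling adds 3 days: February 21, 2027 + 3 days = February 24, 2027.
February 24, 2027 is a Wednesday and not a state holiday, so no extension applies.

February 24, 2027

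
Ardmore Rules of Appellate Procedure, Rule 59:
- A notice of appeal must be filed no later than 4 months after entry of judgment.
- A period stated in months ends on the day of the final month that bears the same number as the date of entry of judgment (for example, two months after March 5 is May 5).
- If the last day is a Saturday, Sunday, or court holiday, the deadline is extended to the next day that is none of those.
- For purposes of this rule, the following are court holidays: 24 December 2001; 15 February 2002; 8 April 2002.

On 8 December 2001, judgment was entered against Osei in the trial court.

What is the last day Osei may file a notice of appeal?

4 months after 8 December 2001 is April 8, 2002.
April 8, 2002 is a listed holiday. The next qualifying day is April 9, 2002.

April 9, 2002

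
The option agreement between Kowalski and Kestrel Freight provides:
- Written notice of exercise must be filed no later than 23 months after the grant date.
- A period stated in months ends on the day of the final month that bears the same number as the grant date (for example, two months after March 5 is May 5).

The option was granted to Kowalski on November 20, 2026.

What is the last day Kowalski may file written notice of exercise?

23 months after November 20, 2026 is October 20, 2028.

October 20, 2028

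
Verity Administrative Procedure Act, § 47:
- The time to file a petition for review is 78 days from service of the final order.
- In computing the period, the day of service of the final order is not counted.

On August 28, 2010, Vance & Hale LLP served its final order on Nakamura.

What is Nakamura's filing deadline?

78 days after August 28, 2010 is November 14, 2010.

November 14, 2010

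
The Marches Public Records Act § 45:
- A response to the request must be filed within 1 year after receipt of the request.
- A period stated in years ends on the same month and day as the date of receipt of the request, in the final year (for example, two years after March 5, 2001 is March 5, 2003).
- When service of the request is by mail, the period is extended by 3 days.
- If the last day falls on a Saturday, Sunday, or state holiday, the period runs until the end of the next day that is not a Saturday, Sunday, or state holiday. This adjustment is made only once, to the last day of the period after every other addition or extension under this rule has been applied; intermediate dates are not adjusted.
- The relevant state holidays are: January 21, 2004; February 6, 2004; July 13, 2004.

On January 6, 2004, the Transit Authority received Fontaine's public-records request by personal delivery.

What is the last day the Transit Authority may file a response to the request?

January 6, 2005

1 year after January 6, 2004 is January 6, 2005.
Service was not by mail, so no mail extension applies.
January 6, 2005 is a Thursday and not a state holiday, so no extension applies.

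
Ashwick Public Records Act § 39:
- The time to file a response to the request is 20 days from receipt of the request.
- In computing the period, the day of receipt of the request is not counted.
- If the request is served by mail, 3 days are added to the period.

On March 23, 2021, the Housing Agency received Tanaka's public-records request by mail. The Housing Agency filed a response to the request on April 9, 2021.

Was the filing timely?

Yes

20 days after March 23, 2021 is April 12, 2021.
Service was by mail, adding 3 days: April 12, 2021 + 3 days = April 15, 2021.
The deadline is April 15, 2021; the filing on April 9, 2021 is on or before that date.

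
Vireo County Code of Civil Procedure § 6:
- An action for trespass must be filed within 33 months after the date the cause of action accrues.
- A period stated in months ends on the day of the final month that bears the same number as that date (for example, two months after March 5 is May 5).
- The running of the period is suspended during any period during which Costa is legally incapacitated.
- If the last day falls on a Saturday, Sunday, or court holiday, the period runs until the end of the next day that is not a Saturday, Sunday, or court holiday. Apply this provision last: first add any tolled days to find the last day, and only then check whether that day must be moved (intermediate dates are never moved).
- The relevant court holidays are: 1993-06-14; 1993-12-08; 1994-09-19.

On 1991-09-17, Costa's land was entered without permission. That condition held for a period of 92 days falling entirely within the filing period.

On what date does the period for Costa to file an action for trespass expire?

September 20, 1994

33 months after 1991-09-17 is June 17, 1994.
Tolling adds 92 days: June 17, 1994 + 92 days = September 17, 1994.
September 17, 1994 is Saturday; September 18, 1994 is Sunday; September 19, 1994 is a listed holiday. The next qualifying day is September 20, 1994.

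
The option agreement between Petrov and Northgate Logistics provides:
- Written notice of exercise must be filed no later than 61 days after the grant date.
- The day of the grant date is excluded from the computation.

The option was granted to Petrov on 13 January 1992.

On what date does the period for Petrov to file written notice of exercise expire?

61 days after 13 January 1992 is March 14, 1992.

March 14, 1992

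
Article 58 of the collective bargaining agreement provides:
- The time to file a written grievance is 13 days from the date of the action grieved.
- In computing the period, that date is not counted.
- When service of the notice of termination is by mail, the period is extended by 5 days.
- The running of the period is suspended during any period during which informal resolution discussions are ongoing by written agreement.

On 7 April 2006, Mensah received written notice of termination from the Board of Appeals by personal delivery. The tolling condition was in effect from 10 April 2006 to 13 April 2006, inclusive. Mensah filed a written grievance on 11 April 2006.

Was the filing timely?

13 days after 7 April 2006 is April 20, 2006.
Service was not by mail, so no mail extension applies.
From April 10, 2006 through April 13, 2006 inclusive is 4 days; tolling adds 4 days: April 20, 2006 + 4 days = April 24, 2006.
The deadline is April 24, 2006; the filing on April 11, 2006 is on or before that date.

Yes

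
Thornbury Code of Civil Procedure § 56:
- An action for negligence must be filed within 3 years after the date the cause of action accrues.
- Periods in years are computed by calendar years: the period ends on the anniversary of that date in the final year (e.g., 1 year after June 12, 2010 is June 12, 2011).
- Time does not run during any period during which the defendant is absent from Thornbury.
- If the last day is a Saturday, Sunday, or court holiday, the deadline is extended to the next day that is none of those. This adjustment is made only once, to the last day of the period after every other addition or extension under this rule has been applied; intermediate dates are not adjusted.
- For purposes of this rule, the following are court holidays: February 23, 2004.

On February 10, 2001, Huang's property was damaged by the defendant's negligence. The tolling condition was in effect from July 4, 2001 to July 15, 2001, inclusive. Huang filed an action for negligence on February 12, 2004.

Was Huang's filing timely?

3 years after February 10, 2001 is February 10, 2004.
From July 4, 2001 through July 15, 2001 inclusive is 12 days; tolling adds 12 days: February 10, 2004 + 12 days = February 22, 2004.
February 22, 2004 is Sunday; February 23, 2004 is a listed holiday. The next qualifying day is February 24, 2004.
The deadline is February 24, 2004; the filing on February 12, 2004 is on or before that date.

Yes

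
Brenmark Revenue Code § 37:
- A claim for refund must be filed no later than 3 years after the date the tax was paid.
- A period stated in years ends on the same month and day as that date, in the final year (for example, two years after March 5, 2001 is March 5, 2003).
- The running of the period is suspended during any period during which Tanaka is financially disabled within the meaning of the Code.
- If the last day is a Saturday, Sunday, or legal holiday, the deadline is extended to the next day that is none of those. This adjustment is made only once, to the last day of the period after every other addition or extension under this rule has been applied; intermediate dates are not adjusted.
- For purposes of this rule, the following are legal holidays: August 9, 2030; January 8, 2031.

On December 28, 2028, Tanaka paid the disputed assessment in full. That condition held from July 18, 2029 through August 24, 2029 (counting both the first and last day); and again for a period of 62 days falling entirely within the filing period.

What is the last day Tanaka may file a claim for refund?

3 years after December 28, 2028 is December 28, 2031.
From July 18, 2029 through August 24, 2029 inclusive is 38 days; tolling adds 38 days: December 28, 2031 + 38 days = February 4, 2032.
Tolling adds 62 days: February 4, 2032 + 62 days = April 6, 2032.
April 6, 2032 is a Tuesday and not a legal holiday, so no extension applies.

April 6, 2032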